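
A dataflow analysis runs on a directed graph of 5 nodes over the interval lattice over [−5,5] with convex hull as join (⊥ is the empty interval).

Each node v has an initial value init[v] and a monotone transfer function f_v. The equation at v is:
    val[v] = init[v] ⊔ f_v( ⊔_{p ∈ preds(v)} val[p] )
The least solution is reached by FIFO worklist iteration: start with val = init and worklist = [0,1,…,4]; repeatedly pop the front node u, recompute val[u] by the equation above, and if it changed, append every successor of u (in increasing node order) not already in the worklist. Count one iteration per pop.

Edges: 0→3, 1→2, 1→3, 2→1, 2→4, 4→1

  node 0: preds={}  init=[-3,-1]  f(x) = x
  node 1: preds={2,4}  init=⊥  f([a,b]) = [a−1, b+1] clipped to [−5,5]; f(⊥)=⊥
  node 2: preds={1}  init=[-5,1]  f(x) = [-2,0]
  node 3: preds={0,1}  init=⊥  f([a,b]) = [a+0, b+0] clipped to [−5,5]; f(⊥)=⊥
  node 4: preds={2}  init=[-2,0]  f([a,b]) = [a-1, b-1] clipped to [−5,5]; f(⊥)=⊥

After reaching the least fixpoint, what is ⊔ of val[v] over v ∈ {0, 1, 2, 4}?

Trace (6 dequeues):
  [1] u=0 | in ⊥ | out [-3,-1] | ==
  [2] u=1 | in [-5,1] | out [-5,2] | prev ⊥ | push {}
  [3] u=2 | in [-5,2] | out [-5,1] | ==
  [4] u=3 | in [-5,2] | out [-5,2] | prev ⊥ | push {}
  [5] u=4 | in [-5,1] | out [-5,0] | prev [-2,0] | push {1}
  [6] u=1 | in [-5,1] | out [-5,2] | ==

Converged values:
  [0] [-3,-1]
  [1] [-5,2]
  [2] [-5,1]
  [3] [-5,2]
  [4] [-5,0]

[-5,2]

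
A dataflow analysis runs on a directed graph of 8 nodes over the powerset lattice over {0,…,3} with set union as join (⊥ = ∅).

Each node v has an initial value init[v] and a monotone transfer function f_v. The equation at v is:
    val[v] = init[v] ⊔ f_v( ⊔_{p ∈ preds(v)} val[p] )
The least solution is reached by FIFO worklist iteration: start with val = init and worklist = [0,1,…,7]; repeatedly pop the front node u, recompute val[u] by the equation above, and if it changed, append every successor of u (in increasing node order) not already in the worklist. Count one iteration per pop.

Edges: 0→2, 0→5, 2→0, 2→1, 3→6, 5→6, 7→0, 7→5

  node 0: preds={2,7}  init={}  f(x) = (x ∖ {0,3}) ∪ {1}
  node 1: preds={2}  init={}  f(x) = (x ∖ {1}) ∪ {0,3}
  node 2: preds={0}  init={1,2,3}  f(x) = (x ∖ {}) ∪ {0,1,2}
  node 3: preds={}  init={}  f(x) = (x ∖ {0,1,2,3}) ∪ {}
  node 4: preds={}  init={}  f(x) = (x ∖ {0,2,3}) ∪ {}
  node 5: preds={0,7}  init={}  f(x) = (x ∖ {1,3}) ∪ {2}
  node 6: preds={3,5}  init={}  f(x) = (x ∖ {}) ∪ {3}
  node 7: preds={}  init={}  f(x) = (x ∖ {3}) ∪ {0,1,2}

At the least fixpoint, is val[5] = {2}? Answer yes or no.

Trace (12 dequeues):
  [1] u=0 | in {1,2,3} | out {1,2} | prev {} | push {}
  [2] u=1 | in {1,2,3} | out {0,2,3} | prev {} | push {}
  [3] u=2 | in {1,2} | out {0,1,2,3} | prev {1,2,3} | push {0,1}
  [4] u=3 | in {} | out {} | ==
  [5] u=4 | in {} | out {} | ==
  [6] u=5 | in {1,2} | out {2} | prev {} | push {}
  [7] u=6 | in {2} | out {2,3} | prev {} | push {}
  [8] u=7 | in {} | out {0,1,2} | prev {} | push {5}
  [9] u=0 | in {0,1,2,3} | out {1,2} | ==
  [10] u=1 | in {0,1,2,3} | out {0,2,3} | ==
  [11] u=5 | in {0,1,2} | out {0,2} | prev {2} | push {6}
  [12] u=6 | in {0,2} | out {0,2,3} | prev {2,3} | push {}

Converged values:
  [0] {1,2}
  [1] {0,2,3}
  [2] {0,1,2,3}
  [3] {}
  [4] {}
  [5] {0,2}
  [6] {0,2,3}
  [7] {0,1,2}

no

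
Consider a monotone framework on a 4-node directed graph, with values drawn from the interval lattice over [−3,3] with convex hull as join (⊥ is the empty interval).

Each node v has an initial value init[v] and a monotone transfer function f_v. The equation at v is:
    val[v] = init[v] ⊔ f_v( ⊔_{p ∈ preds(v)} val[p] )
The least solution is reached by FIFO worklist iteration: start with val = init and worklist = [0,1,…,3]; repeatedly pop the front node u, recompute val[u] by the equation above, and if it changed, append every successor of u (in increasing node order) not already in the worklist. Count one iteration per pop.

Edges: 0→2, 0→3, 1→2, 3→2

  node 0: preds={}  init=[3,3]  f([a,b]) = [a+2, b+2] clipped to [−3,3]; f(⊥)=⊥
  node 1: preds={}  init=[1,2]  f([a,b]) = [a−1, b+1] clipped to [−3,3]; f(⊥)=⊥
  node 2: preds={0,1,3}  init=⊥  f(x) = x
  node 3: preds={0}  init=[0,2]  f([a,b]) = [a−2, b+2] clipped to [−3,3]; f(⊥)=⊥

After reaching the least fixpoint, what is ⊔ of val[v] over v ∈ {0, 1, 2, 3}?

Iteration log — 5 steps:
  step 1. node 0  ⊔preds=⊥  new=[3,3]  stable
  step 2. node 1  ⊔preds=⊥  new=[1,2]  stable
  step 3. node 2  ⊔preds=[0,3]  new=[0,3]  old=⊥  +wl: 
  step 4. node 3  ⊔preds=[3,3]  new=[0,3]  old=[0,2]  +wl: 2
  step 5. node 2  ⊔preds=[0,3]  new=[0,3]  stable

Least fixpoint reached:
  node 0: [3,3]
  node 1: [1,2]
  node 2: [0,3]
  node 3: [0,3]

[0,3]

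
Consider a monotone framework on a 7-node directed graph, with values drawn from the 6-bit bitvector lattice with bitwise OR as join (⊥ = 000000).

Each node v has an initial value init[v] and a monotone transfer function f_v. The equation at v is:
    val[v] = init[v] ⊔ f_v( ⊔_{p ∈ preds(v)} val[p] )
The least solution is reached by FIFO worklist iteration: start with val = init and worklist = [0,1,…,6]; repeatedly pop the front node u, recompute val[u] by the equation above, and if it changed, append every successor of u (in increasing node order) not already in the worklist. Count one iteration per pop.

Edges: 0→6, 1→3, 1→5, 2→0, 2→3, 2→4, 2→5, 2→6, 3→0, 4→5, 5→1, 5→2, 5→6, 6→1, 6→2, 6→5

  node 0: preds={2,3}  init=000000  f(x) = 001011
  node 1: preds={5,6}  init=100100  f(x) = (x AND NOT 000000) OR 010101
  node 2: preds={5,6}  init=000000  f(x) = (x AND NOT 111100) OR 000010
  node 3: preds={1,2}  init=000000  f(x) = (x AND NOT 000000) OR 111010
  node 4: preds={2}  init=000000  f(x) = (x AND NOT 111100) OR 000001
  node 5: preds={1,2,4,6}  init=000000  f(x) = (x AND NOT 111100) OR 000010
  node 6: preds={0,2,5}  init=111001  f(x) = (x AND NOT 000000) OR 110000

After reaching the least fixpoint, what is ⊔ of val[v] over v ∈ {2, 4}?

Worklist (12 pops):
  #1 pop 0: in=000000 → 001011 (was 000000); enqueue []
  #2 pop 1: in=111001 → 111101 (was 100100); enqueue []
  #3 pop 2: in=111001 → 000011 (was 000000); enqueue [0]
  #4 pop 3: in=111111 → 111111 (was 000000); enqueue []
  #5 pop 4: in=000011 → 000011 (was 000000); enqueue []
  #6 pop 5: in=111111 → 000011 (was 000000); enqueue [1,2]
  #7 pop 6: in=001011 → 111011 (was 111001); enqueue [5]
  #8 pop 0: in=111111 → 001011 (no change)
  #9 pop 1: in=111011 → 111111 (was 111101); enqueue [3]
  #10 pop 2: in=111011 → 000011 (no change)
  #11 pop 5: in=111111 → 000011 (no change)
  #12 pop 3: in=111111 → 111111 (no change)

Fixpoint:
  val[0] = 001011
  val[1] = 111111
  val[2] = 000011
  val[3] = 111111
  val[4] = 000011
  val[5] = 000011
  val[6] = 111011

000011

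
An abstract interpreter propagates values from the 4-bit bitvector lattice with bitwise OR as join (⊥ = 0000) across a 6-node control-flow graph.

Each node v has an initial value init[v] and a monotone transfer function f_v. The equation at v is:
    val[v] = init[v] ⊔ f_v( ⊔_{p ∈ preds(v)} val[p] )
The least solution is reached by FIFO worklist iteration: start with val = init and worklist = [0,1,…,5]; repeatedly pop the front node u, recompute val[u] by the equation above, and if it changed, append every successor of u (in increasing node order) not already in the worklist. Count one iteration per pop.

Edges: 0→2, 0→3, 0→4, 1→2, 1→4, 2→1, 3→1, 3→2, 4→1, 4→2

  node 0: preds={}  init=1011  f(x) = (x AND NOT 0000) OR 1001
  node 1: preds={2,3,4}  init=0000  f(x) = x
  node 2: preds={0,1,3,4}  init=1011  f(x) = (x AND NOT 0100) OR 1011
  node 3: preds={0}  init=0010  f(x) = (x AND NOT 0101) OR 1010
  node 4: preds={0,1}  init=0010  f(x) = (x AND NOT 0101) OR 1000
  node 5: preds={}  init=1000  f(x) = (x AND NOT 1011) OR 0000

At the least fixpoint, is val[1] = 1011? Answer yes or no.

Worklist (8 pops):
  #1 pop 0: in=0000 → 1011 (no change)
  #2 pop 1: in=1011 → 1011 (was 0000); enqueue []
  #3 pop 2: in=1011 → 1011 (no change)
  #4 pop 3: in=1011 → 1010 (was 0010); enqueue [1,2]
  #5 pop 4: in=1011 → 1010 (was 0010); enqueue []
  #6 pop 5: in=0000 → 1000 (no change)
  #7 pop 1: in=1011 → 1011 (no change)
  #8 pop 2: in=1011 → 1011 (no change)

Fixpoint:
  val[0] = 1011
  val[1] = 1011
  val[2] = 1011
  val[3] = 1010
  val[4] = 1010
  val[5] = 1000

yes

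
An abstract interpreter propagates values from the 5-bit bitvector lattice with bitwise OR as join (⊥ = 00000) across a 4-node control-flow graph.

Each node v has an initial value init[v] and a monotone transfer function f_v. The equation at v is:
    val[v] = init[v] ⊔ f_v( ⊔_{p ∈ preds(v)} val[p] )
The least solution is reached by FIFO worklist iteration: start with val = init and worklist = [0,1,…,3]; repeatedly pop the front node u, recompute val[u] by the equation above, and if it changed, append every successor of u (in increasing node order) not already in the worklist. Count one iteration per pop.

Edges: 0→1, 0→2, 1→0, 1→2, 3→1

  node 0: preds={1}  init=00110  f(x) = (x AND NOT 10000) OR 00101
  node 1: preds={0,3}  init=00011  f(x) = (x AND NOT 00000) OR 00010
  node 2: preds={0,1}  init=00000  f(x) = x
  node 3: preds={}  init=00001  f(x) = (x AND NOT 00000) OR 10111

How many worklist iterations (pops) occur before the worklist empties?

8

Iteration log — 8 steps:
  step 1. node 0  ⊔preds=00011  new=00111  old=00110  +wl: 
  step 2. node 1  ⊔preds=00111  new=00111  old=00011  +wl: 0
  step 3. node 2  ⊔preds=00111  new=00111  old=00000  +wl: 
  step 4. node 3  ⊔preds=00000  new=10111  old=00001  +wl: 1
  step 5. node 0  ⊔preds=00111  new=00111  stable
  step 6. node 1  ⊔preds=10111  new=10111  old=00111  +wl: 0,2
  step 7. node 0  ⊔preds=10111  new=00111  stable
  step 8. node 2  ⊔preds=10111  new=10111  old=00111  +wl: 

Least fixpoint reached:
  node 0: 00111
  node 1: 10111
  node 2: 10111
  node 3: 10111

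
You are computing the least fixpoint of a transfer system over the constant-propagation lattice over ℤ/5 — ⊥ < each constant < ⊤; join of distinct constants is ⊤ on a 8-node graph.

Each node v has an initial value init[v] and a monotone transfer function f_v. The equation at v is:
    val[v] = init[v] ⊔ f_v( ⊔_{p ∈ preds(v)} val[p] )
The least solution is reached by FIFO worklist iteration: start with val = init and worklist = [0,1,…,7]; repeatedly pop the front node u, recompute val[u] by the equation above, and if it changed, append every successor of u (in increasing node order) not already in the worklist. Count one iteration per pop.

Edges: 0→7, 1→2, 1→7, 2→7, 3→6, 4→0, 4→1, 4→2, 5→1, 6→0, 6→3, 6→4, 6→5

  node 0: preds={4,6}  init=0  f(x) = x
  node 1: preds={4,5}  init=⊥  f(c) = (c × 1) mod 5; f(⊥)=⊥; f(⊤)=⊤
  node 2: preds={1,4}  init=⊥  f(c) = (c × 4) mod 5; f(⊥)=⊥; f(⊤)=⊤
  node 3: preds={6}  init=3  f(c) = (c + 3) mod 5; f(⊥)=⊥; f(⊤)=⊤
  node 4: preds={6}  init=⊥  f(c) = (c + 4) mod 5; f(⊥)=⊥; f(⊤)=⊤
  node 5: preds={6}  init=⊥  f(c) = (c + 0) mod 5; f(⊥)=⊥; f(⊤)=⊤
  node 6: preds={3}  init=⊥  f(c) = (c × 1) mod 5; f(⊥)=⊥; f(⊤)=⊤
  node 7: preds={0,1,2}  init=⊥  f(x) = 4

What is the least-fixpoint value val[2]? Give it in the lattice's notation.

⊤

Trace (24 dequeues):
  [1] u=0 | in ⊥ | out 0 | ==
  [2] u=1 | in ⊥ | out ⊥ | ==
  [3] u=2 | in ⊥ | out ⊥ | ==
  [4] u=3 | in ⊥ | out 3 | ==
  [5] u=4 | in ⊥ | out ⊥ | ==
  [6] u=5 | in ⊥ | out ⊥ | ==
  [7] u=6 | in 3 | out 3 | prev ⊥ | push {0,3,4,5}
  [8] u=7 | in 0 | out 4 | prev ⊥ | push {}
  [9] u=0 | in 3 | out ⊤ | prev 0 | push {7}
  [10] u=3 | in 3 | out ⊤ | prev 3 | push {6}
  [11] u=4 | in 3 | out 2 | prev ⊥ | push {0,1,2}
  [12] u=5 | in 3 | out 3 | prev ⊥ | push {}
  [13] u=7 | in ⊤ | out 4 | ==
  [14] u=6 | in ⊤ | out ⊤ | prev 3 | push {3,4,5}
  [15] u=0 | in ⊤ | out ⊤ | ==
  [16] u=1 | in ⊤ | out ⊤ | prev ⊥ | push {7}
  [17] u=2 | in ⊤ | out ⊤ | prev ⊥ | push {}
  [18] u=3 | in ⊤ | out ⊤ | ==
  [19] u=4 | in ⊤ | out ⊤ | prev 2 | push {0,1,2}
  [20] u=5 | in ⊤ | out ⊤ | prev 3 | push {}
  [21] u=7 | in ⊤ | out 4 | ==
  [22] u=0 | in ⊤ | out ⊤ | ==
  [23] u=1 | in ⊤ | out ⊤ | ==
  [24] u=2 | in ⊤ | out ⊤ | ==

Converged values:
  [0] ⊤
  [1] ⊤
  [2] ⊤
  [3] ⊤
  [4] ⊤
  [5] ⊤
  [6] ⊤
  [7] 4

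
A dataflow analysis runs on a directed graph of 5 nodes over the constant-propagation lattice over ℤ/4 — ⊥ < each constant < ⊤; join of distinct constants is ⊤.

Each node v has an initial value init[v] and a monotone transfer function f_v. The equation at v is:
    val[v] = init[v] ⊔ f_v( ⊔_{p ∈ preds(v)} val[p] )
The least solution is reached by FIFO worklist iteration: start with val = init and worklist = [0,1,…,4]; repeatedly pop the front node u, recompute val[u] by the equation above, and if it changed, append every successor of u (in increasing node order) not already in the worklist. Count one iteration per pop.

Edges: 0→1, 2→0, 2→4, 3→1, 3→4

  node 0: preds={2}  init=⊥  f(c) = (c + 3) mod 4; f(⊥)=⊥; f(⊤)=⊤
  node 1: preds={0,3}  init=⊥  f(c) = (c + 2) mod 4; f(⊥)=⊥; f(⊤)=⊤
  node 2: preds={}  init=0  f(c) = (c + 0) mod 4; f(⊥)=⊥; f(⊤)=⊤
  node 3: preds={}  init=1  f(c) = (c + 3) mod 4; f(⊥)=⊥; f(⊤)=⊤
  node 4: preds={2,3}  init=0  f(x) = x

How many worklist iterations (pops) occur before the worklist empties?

Iteration log — 5 steps:
  step 1. node 0  ⊔preds=0  new=3  old=⊥  +wl: 
  step 2. node 1  ⊔preds=⊤  new=⊤  old=⊥  +wl: 
  step 3. node 2  ⊔preds=⊥  new=0  stable
  step 4. node 3  ⊔preds=⊥  new=1  stable
  step 5. node 4  ⊔preds=⊤  new=⊤  old=0  +wl: 

Least fixpoint reached:
  node 0: 3
  node 1: ⊤
  node 2: 0
  node 3: 1
  node 4: ⊤

5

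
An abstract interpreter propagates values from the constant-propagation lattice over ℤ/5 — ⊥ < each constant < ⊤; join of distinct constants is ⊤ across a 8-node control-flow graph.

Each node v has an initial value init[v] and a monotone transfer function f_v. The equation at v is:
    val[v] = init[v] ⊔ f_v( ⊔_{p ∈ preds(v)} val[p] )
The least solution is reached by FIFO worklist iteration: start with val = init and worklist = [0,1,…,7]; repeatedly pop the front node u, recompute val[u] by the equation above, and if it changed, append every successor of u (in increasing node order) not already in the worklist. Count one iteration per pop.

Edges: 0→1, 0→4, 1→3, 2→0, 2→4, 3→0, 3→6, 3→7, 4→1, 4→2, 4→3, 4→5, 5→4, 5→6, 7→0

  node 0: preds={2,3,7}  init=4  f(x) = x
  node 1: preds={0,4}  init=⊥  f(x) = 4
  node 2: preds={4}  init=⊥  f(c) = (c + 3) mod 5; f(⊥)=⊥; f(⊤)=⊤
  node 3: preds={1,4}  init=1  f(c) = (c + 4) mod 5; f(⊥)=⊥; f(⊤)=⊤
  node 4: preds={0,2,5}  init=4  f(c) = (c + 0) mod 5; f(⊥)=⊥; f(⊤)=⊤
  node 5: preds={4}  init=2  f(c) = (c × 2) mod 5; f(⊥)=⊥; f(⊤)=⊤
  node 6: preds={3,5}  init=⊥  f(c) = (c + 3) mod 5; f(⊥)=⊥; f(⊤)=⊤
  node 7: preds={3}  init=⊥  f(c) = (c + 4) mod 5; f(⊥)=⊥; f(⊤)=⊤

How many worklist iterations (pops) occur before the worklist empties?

14

Iteration log — 14 steps:
  step 1. node 0  ⊔preds=1  new=⊤  old=4  +wl: 
  step 2. node 1  ⊔preds=⊤  new=4  old=⊥  +wl: 
  step 3. node 2  ⊔preds=4  new=2  old=⊥  +wl: 0
  step 4. node 3  ⊔preds=4  new=⊤  old=1  +wl: 
  step 5. node 4  ⊔preds=⊤  new=⊤  old=4  +wl: 1,2,3
  step 6. node 5  ⊔preds=⊤  new=⊤  old=2  +wl: 4
  step 7. node 6  ⊔preds=⊤  new=⊤  old=⊥  +wl: 
  step 8. node 7  ⊔preds=⊤  new=⊤  old=⊥  +wl: 
  step 9. node 0  ⊔preds=⊤  new=⊤  stable
  step 10. node 1  ⊔preds=⊤  new=4  stable
  step 11. node 2  ⊔preds=⊤  new=⊤  old=2  +wl: 0
  step 12. node 3  ⊔preds=⊤  new=⊤  stable
  step 13. node 4  ⊔preds=⊤  new=⊤  stable
  step 14. node 0  ⊔preds=⊤  new=⊤  stable

Least fixpoint reached:
  node 0: ⊤
  node 1: 4
  node 2: ⊤
  node 3: ⊤
  node 4: ⊤
  node 5: ⊤
  node 6: ⊤
  node 7: ⊤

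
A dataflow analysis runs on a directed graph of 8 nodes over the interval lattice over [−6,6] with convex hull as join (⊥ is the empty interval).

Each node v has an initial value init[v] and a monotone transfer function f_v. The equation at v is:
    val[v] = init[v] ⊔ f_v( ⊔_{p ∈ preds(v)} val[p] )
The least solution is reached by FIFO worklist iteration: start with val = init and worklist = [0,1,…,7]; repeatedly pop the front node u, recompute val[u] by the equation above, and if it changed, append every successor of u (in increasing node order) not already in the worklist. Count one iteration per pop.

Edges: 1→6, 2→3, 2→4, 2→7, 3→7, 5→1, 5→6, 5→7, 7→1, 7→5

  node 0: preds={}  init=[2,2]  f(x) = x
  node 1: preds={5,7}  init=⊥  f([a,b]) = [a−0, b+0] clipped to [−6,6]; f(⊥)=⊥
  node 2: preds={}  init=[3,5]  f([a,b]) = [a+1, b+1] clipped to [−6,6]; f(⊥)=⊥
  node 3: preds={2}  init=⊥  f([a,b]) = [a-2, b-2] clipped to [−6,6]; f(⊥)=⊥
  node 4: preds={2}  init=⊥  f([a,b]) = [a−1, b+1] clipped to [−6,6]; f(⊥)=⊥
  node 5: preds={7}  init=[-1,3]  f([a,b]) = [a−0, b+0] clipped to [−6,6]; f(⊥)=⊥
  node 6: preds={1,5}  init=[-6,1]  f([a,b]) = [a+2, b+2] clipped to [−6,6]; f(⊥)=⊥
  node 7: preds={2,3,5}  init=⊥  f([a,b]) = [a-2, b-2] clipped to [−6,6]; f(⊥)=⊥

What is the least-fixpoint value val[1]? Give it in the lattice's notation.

Worklist (23 pops):
  #1 pop 0: in=⊥ → [2,2] (no change)
  #2 pop 1: in=[-1,3] → [-1,3] (was ⊥); enqueue []
  #3 pop 2: in=⊥ → [3,5] (no change)
  #4 pop 3: in=[3,5] → [1,3] (was ⊥); enqueue []
  #5 pop 4: in=[3,5] → [2,6] (was ⊥); enqueue []
  #6 pop 5: in=⊥ → [-1,3] (no change)
  #7 pop 6: in=[-1,3] → [-6,5] (was [-6,1]); enqueue []
  #8 pop 7: in=[-1,5] → [-3,3] (was ⊥); enqueue [1,5]
  #9 pop 1: in=[-3,3] → [-3,3] (was [-1,3]); enqueue [6]
  #10 pop 5: in=[-3,3] → [-3,3] (was [-1,3]); enqueue [1,7]
  #11 pop 6: in=[-3,3] → [-6,5] (no change)
  #12 pop 1: in=[-3,3] → [-3,3] (no change)
  #13 pop 7: in=[-3,5] → [-5,3] (was [-3,3]); enqueue [1,5]
  #14 pop 1: in=[-5,3] → [-5,3] (was [-3,3]); enqueue [6]
  #15 pop 5: in=[-5,3] → [-5,3] (was [-3,3]); enqueue [1,7]
  #16 pop 6: in=[-5,3] → [-6,5] (no change)
  #17 pop 1: in=[-5,3] → [-5,3] (no change)
  #18 pop 7: in=[-5,5] → [-6,3] (was [-5,3]); enqueue [1,5]
  #19 pop 1: in=[-6,3] → [-6,3] (was [-5,3]); enqueue [6]
  #20 pop 5: in=[-6,3] → [-6,3] (was [-5,3]); enqueue [1,7]
  #21 pop 6: in=[-6,3] → [-6,5] (no change)
  #22 pop 1: in=[-6,3] → [-6,3] (no change)
  #23 pop 7: in=[-6,5] → [-6,3] (no change)

Fixpoint:
  val[0] = [2,2]
  val[1] = [-6,3]
  val[2] = [3,5]
  val[3] = [1,3]
  val[4] = [2,6]
  val[5] = [-6,3]
  val[6] = [-6,5]
  val[7] = [-6,3]

[-6,3]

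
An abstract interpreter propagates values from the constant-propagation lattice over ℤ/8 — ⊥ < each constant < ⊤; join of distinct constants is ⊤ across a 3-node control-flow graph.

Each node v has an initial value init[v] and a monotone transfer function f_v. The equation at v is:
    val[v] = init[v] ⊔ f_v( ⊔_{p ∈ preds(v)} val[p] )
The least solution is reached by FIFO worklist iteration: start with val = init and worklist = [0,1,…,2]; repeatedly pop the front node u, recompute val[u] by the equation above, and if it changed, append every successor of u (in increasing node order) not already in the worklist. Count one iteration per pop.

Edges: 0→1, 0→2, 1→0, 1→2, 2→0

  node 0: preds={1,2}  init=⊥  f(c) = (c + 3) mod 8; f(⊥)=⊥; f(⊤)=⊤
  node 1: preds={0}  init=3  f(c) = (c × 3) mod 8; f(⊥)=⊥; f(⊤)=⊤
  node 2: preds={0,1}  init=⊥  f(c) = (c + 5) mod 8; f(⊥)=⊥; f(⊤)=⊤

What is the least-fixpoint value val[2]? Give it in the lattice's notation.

⊤

Worklist (6 pops):
  #1 pop 0: in=3 → 6 (was ⊥); enqueue []
  #2 pop 1: in=6 → ⊤ (was 3); enqueue [0]
  #3 pop 2: in=⊤ → ⊤ (was ⊥); enqueue []
  #4 pop 0: in=⊤ → ⊤ (was 6); enqueue [1,2]
  #5 pop 1: in=⊤ → ⊤ (no change)
  #6 pop 2: in=⊤ → ⊤ (no change)

Fixpoint:
  val[0] = ⊤
  val[1] = ⊤
  val[2] = ⊤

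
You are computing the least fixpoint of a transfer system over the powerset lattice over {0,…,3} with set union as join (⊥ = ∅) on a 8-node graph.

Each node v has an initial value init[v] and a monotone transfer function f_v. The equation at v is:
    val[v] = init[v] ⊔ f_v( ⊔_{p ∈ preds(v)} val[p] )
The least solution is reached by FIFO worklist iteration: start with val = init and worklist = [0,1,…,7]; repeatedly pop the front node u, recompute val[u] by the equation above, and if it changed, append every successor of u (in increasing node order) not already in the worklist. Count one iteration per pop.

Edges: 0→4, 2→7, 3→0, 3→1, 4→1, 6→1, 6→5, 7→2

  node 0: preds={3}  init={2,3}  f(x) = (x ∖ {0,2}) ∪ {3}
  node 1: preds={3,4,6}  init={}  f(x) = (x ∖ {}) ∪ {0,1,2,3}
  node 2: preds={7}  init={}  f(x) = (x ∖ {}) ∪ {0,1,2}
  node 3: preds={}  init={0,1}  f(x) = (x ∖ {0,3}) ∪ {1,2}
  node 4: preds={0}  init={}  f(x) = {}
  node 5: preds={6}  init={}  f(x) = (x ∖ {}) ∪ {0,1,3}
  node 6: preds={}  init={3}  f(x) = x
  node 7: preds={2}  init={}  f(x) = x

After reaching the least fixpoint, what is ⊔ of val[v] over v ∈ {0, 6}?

Worklist (11 pops):
  #1 pop 0: in={0,1} → {1,2,3} (was {2,3}); enqueue []
  #2 pop 1: in={0,1,3} → {0,1,2,3} (was {}); enqueue []
  #3 pop 2: in={} → {0,1,2} (was {}); enqueue []
  #4 pop 3: in={} → {0,1,2} (was {0,1}); enqueue [0,1]
  #5 pop 4: in={1,2,3} → {} (no change)
  #6 pop 5: in={3} → {0,1,3} (was {}); enqueue []
  #7 pop 6: in={} → {3} (no change)
  #8 pop 7: in={0,1,2} → {0,1,2} (was {}); enqueue [2]
  #9 pop 0: in={0,1,2} → {1,2,3} (no change)
  #10 pop 1: in={0,1,2,3} → {0,1,2,3} (no change)
  #11 pop 2: in={0,1,2} → {0,1,2} (no change)

Fixpoint:
  val[0] = {1,2,3}
  val[1] = {0,1,2,3}
  val[2] = {0,1,2}
  val[3] = {0,1,2}
  val[4] = {}
  val[5] = {0,1,3}
  val[6] = {3}
  val[7] = {0,1,2}

{1,2,3}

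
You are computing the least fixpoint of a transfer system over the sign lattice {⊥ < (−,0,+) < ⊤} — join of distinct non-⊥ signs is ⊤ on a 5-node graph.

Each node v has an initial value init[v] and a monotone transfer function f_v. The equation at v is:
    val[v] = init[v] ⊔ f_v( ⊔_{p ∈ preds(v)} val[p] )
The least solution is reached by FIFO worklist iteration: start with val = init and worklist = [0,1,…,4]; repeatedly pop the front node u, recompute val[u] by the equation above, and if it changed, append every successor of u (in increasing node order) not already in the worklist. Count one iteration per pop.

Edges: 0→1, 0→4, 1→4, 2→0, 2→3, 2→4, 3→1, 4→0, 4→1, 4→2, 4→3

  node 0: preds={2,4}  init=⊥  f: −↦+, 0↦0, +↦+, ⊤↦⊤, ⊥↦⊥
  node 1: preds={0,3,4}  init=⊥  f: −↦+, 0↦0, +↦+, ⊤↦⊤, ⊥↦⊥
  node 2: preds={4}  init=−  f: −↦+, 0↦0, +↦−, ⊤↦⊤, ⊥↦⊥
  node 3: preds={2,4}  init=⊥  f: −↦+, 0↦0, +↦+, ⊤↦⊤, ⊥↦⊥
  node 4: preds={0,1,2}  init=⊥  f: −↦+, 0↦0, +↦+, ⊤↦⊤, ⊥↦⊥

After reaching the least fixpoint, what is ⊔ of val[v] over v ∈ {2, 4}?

Iteration log — 12 steps:
  step 1. node 0  ⊔preds=−  new=+  old=⊥  +wl: 
  step 2. node 1  ⊔preds=+  new=+  old=⊥  +wl: 
  step 3. node 2  ⊔preds=⊥  new=−  stable
  step 4. node 3  ⊔preds=−  new=+  old=⊥  +wl: 1
  step 5. node 4  ⊔preds=⊤  new=⊤  old=⊥  +wl: 0,2,3
  step 6. node 1  ⊔preds=⊤  new=⊤  old=+  +wl: 4
  step 7. node 0  ⊔preds=⊤  new=⊤  old=+  +wl: 1
  step 8. node 2  ⊔preds=⊤  new=⊤  old=−  +wl: 0
  step 9. node 3  ⊔preds=⊤  new=⊤  old=+  +wl: 
  step 10. node 4  ⊔preds=⊤  new=⊤  stable
  step 11. node 1  ⊔preds=⊤  new=⊤  stable
  step 12. node 0  ⊔preds=⊤  new=⊤  stable

Least fixpoint reached:
  node 0: ⊤
  node 1: ⊤
  node 2: ⊤
  node 3: ⊤
  node 4: ⊤

⊤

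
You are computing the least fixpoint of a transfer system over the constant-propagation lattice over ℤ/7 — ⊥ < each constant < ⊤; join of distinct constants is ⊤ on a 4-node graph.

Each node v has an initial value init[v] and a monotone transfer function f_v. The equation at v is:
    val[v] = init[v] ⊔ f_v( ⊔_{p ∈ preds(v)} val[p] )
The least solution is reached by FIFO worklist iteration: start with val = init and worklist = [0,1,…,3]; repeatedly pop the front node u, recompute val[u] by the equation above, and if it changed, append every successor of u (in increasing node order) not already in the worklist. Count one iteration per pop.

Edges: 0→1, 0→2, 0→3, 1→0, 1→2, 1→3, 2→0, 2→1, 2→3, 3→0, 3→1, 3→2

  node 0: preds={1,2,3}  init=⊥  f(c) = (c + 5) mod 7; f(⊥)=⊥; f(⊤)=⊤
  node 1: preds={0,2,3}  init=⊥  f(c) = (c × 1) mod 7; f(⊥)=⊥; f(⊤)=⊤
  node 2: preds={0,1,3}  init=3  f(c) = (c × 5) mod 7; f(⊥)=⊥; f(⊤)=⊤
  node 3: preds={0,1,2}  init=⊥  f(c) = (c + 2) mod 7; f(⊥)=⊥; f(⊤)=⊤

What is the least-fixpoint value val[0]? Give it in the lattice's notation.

Trace (8 dequeues):
  [1] u=0 | in 3 | out 1 | prev ⊥ | push {}
  [2] u=1 | in ⊤ | out ⊤ | prev ⊥ | push {0}
  [3] u=2 | in ⊤ | out ⊤ | prev 3 | push {1}
  [4] u=3 | in ⊤ | out ⊤ | prev ⊥ | push {2}
  [5] u=0 | in ⊤ | out ⊤ | prev 1 | push {3}
  [6] u=1 | in ⊤ | out ⊤ | ==
  [7] u=2 | in ⊤ | out ⊤ | ==
  [8] u=3 | in ⊤ | out ⊤ | ==

Converged values:
  [0] ⊤
  [1] ⊤
  [2] ⊤
  [3] ⊤

⊤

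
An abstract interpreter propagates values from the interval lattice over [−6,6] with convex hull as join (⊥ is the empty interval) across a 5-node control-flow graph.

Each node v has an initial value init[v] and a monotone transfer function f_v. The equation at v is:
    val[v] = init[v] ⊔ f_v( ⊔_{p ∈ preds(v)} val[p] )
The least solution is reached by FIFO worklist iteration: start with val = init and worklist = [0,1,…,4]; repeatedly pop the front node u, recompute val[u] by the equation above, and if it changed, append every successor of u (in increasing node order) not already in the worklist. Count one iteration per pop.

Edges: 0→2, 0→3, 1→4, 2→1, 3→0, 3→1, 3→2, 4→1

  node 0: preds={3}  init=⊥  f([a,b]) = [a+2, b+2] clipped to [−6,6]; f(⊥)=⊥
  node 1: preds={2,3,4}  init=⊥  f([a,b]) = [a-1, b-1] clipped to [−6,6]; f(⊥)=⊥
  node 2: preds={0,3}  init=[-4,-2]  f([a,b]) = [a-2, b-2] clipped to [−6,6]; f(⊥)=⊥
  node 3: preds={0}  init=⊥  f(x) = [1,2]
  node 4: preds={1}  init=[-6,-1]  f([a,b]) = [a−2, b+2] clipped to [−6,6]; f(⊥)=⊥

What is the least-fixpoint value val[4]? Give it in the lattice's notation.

Iteration log — 18 steps:
  step 1. node 0  ⊔preds=⊥  new=⊥  stable
  step 2. node 1  ⊔preds=[-6,-1]  new=[-6,-2]  old=⊥  +wl: 
  step 3. node 2  ⊔preds=⊥  new=[-4,-2]  stable
  step 4. node 3  ⊔preds=⊥  new=[1,2]  old=⊥  +wl: 0,1,2
  step 5. node 4  ⊔preds=[-6,-2]  new=[-6,0]  old=[-6,-1]  +wl: 
  step 6. node 0  ⊔preds=[1,2]  new=[3,4]  old=⊥  +wl: 3
  step 7. node 1  ⊔preds=[-6,2]  new=[-6,1]  old=[-6,-2]  +wl: 4
  step 8. node 2  ⊔preds=[1,4]  new=[-4,2]  old=[-4,-2]  +wl: 1
  step 9. node 3  ⊔preds=[3,4]  new=[1,2]  stable
  step 10. node 4  ⊔preds=[-6,1]  new=[-6,3]  old=[-6,0]  +wl: 
  step 11. node 1  ⊔preds=[-6,3]  new=[-6,2]  old=[-6,1]  +wl: 4
  step 12. node 4  ⊔preds=[-6,2]  new=[-6,4]  old=[-6,3]  +wl: 1
  step 13. node 1  ⊔preds=[-6,4]  new=[-6,3]  old=[-6,2]  +wl: 4
  step 14. node 4  ⊔preds=[-6,3]  new=[-6,5]  old=[-6,4]  +wl: 1
  step 15. node 1  ⊔preds=[-6,5]  new=[-6,4]  old=[-6,3]  +wl: 4
  step 16. node 4  ⊔preds=[-6,4]  new=[-6,6]  old=[-6,5]  +wl: 1
  step 17. node 1  ⊔preds=[-6,6]  new=[-6,5]  old=[-6,4]  +wl: 4
  step 18. node 4  ⊔preds=[-6,5]  new=[-6,6]  stable

Least fixpoint reached:
  node 0: [3,4]
  node 1: [-6,5]
  node 2: [-4,2]
  node 3: [1,2]
  node 4: [-6,6]

[-6,6]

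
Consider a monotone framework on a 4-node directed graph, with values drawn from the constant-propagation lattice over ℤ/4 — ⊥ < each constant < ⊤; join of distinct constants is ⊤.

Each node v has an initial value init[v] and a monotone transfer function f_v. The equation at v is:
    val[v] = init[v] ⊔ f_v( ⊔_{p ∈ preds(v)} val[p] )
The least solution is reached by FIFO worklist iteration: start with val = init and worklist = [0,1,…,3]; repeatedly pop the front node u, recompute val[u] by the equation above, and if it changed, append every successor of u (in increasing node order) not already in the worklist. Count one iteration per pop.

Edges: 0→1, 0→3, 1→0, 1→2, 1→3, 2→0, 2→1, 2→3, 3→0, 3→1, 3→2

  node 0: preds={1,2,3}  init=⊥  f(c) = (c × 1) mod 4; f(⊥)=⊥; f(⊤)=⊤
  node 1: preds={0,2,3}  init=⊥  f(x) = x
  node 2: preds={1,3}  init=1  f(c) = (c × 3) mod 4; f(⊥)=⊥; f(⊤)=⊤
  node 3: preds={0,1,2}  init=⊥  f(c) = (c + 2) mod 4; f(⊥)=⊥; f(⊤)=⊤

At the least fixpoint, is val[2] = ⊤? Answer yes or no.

yes

Worklist (9 pops):
  #1 pop 0: in=1 → 1 (was ⊥); enqueue []
  #2 pop 1: in=1 → 1 (was ⊥); enqueue [0]
  #3 pop 2: in=1 → ⊤ (was 1); enqueue [1]
  #4 pop 3: in=⊤ → ⊤ (was ⊥); enqueue [2]
  #5 pop 0: in=⊤ → ⊤ (was 1); enqueue [3]
  #6 pop 1: in=⊤ → ⊤ (was 1); enqueue [0]
  #7 pop 2: in=⊤ → ⊤ (no change)
  #8 pop 3: in=⊤ → ⊤ (no change)
  #9 pop 0: in=⊤ → ⊤ (no change)

Fixpoint:
  val[0] = ⊤
  val[1] = ⊤
  val[2] = ⊤
  val[3] = ⊤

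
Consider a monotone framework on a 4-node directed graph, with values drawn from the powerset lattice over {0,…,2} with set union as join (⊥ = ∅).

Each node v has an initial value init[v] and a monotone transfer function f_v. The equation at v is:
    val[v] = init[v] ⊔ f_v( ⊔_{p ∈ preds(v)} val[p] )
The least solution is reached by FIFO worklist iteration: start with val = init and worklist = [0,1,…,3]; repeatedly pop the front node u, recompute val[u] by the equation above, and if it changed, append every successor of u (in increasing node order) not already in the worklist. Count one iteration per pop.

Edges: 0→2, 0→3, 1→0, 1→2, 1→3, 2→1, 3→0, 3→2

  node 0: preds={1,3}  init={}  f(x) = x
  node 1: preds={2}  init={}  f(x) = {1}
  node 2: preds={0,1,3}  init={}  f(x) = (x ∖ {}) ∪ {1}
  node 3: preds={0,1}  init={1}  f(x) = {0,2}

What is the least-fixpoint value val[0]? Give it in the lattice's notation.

Worklist (9 pops):
  #1 pop 0: in={1} → {1} (was {}); enqueue []
  #2 pop 1: in={} → {1} (was {}); enqueue [0]
  #3 pop 2: in={1} → {1} (was {}); enqueue [1]
  #4 pop 3: in={1} → {0,1,2} (was {1}); enqueue [2]
  #5 pop 0: in={0,1,2} → {0,1,2} (was {1}); enqueue [3]
  #6 pop 1: in={1} → {1} (no change)
  #7 pop 2: in={0,1,2} → {0,1,2} (was {1}); enqueue [1]
  #8 pop 3: in={0,1,2} → {0,1,2} (no change)
  #9 pop 1: in={0,1,2} → {1} (no change)

Fixpoint:
  val[0] = {0,1,2}
  val[1] = {1}
  val[2] = {0,1,2}
  val[3] = {0,1,2}

{0,1,2}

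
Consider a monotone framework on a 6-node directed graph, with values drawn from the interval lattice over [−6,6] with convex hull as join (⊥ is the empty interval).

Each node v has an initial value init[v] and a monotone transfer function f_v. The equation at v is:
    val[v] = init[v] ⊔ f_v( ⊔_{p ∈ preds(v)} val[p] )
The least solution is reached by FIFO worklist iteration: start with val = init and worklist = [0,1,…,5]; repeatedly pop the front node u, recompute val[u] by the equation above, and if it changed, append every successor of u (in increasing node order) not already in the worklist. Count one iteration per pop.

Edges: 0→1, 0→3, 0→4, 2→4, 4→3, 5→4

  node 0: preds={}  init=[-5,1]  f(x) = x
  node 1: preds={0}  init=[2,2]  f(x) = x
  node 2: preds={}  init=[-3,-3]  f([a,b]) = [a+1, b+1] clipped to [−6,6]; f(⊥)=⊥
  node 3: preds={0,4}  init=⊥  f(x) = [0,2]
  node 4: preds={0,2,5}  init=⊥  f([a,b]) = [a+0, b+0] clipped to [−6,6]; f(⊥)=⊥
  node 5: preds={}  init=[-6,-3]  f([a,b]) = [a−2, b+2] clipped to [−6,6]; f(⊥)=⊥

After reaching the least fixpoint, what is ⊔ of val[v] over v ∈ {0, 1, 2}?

Worklist (7 pops):
  #1 pop 0: in=⊥ → [-5,1] (no change)
  #2 pop 1: in=[-5,1] → [-5,2] (was [2,2]); enqueue []
  #3 pop 2: in=⊥ → [-3,-3] (no change)
  #4 pop 3: in=[-5,1] → [0,2] (was ⊥); enqueue []
  #5 pop 4: in=[-6,1] → [-6,1] (was ⊥); enqueue [3]
  #6 pop 5: in=⊥ → [-6,-3] (no change)
  #7 pop 3: in=[-6,1] → [0,2] (no change)

Fixpoint:
  val[0] = [-5,1]
  val[1] = [-5,2]
  val[2] = [-3,-3]
  val[3] = [0,2]
  val[4] = [-6,1]
  val[5] = [-6,-3]

[-5,2]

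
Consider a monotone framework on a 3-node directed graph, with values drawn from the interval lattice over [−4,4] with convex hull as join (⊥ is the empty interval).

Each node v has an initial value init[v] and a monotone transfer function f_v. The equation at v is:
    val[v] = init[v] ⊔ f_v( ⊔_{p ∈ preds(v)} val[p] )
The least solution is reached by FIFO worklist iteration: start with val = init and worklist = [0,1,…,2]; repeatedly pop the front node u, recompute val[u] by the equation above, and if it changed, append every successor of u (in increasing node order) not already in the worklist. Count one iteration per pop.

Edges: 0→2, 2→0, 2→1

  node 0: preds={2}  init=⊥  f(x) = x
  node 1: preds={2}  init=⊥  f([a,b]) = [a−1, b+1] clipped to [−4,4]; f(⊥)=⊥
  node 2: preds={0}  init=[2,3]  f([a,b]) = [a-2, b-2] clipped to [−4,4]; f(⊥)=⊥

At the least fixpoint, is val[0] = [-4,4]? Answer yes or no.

no

Iteration log — 12 steps:
  step 1. node 0  ⊔preds=[2,3]  new=[2,3]  old=⊥  +wl: 
  step 2. node 1  ⊔preds=[2,3]  new=[1,4]  old=⊥  +wl: 
  step 3. node 2  ⊔preds=[2,3]  new=[0,3]  old=[2,3]  +wl: 0,1
  step 4. node 0  ⊔preds=[0,3]  new=[0,3]  old=[2,3]  +wl: 2
  step 5. node 1  ⊔preds=[0,3]  new=[-1,4]  old=[1,4]  +wl: 
  step 6. node 2  ⊔preds=[0,3]  new=[-2,3]  old=[0,3]  +wl: 0,1
  step 7. node 0  ⊔preds=[-2,3]  new=[-2,3]  old=[0,3]  +wl: 2
  step 8. node 1  ⊔preds=[-2,3]  new=[-3,4]  old=[-1,4]  +wl: 
  step 9. node 2  ⊔preds=[-2,3]  new=[-4,3]  old=[-2,3]  +wl: 0,1
  step 10. node 0  ⊔preds=[-4,3]  new=[-4,3]  old=[-2,3]  +wl: 2
  step 11. node 1  ⊔preds=[-4,3]  new=[-4,4]  old=[-3,4]  +wl: 
  step 12. node 2  ⊔preds=[-4,3]  new=[-4,3]  stable

Least fixpoint reached:
  node 0: [-4,3]
  node 1: [-4,4]
  node 2: [-4,3]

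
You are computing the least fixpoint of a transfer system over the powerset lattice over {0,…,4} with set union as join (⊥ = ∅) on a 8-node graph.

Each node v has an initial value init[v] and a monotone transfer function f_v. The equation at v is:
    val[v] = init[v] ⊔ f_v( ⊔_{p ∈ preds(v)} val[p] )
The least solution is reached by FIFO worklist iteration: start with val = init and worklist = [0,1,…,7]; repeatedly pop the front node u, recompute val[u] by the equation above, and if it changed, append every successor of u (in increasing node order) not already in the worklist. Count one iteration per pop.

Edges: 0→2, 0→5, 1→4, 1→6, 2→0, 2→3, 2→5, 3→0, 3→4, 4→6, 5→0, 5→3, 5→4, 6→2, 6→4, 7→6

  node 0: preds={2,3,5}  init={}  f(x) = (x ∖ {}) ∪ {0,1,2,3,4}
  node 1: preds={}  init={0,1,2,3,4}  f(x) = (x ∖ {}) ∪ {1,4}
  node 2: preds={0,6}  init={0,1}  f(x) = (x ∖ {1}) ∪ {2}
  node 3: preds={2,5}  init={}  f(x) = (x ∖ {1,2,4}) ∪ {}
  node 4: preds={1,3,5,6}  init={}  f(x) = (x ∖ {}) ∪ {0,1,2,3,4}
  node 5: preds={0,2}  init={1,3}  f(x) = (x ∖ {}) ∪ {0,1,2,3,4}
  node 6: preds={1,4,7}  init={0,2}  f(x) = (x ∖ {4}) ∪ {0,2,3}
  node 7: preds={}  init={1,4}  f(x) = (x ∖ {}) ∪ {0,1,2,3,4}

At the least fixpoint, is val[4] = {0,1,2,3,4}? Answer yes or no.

Iteration log — 13 steps:
  step 1. node 0  ⊔preds={0,1,3}  new={0,1,2,3,4}  old={}  +wl: 
  step 2. node 1  ⊔preds={}  new={0,1,2,3,4}  stable
  step 3. node 2  ⊔preds={0,1,2,3,4}  new={0,1,2,3,4}  old={0,1}  +wl: 0
  step 4. node 3  ⊔preds={0,1,2,3,4}  new={0,3}  old={}  +wl: 
  step 5. node 4  ⊔preds={0,1,2,3,4}  new={0,1,2,3,4}  old={}  +wl: 
  step 6. node 5  ⊔preds={0,1,2,3,4}  new={0,1,2,3,4}  old={1,3}  +wl: 3,4
  step 7. node 6  ⊔preds={0,1,2,3,4}  new={0,1,2,3}  old={0,2}  +wl: 2
  step 8. node 7  ⊔preds={}  new={0,1,2,3,4}  old={1,4}  +wl: 6
  step 9. node 0  ⊔preds={0,1,2,3,4}  new={0,1,2,3,4}  stable
  step 10. node 3  ⊔preds={0,1,2,3,4}  new={0,3}  stable
  step 11. node 4  ⊔preds={0,1,2,3,4}  new={0,1,2,3,4}  stable
  step 12. node 2  ⊔preds={0,1,2,3,4}  new={0,1,2,3,4}  stable
  step 13. node 6  ⊔preds={0,1,2,3,4}  new={0,1,2,3}  stable

Least fixpoint reached:
  node 0: {0,1,2,3,4}
  node 1: {0,1,2,3,4}
  node 2: {0,1,2,3,4}
  node 3: {0,3}
  node 4: {0,1,2,3,4}
  node 5: {0,1,2,3,4}
  node 6: {0,1,2,3}
  node 7: {0,1,2,3,4}

yes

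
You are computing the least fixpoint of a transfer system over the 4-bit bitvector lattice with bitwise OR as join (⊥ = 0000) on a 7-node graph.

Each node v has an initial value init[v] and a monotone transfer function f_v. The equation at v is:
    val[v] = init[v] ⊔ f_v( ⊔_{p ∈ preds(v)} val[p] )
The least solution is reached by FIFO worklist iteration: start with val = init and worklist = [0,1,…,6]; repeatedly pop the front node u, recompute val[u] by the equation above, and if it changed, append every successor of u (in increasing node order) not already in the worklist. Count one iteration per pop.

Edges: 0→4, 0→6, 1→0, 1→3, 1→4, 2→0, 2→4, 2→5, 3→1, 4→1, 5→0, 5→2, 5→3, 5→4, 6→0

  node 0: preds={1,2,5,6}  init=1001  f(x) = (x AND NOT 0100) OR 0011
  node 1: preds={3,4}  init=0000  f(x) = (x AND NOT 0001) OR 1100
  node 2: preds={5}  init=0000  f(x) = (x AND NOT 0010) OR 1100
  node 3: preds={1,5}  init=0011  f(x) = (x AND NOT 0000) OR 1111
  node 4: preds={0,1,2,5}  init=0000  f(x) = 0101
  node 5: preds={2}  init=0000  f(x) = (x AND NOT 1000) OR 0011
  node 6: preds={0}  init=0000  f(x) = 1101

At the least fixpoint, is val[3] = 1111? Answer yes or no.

yes

Trace (14 dequeues):
  [1] u=0 | in 0000 | out 1011 | prev 1001 | push {}
  [2] u=1 | in 0011 | out 1110 | prev 0000 | push {0}
  [3] u=2 | in 0000 | out 1100 | prev 0000 | push {}
  [4] u=3 | in 1110 | out 1111 | prev 0011 | push {1}
  [5] u=4 | in 1111 | out 0101 | prev 0000 | push {}
  [6] u=5 | in 1100 | out 0111 | prev 0000 | push {2,3,4}
  [7] u=6 | in 1011 | out 1101 | prev 0000 | push {}
  [8] u=0 | in 1111 | out 1011 | ==
  [9] u=1 | in 1111 | out 1110 | ==
  [10] u=2 | in 0111 | out 1101 | prev 1100 | push {0,5}
  [11] u=3 | in 1111 | out 1111 | ==
  [12] u=4 | in 1111 | out 0101 | ==
  [13] u=0 | in 1111 | out 1011 | ==
  [14] u=5 | in 1101 | out 0111 | ==

Converged values:
  [0] 1011
  [1] 1110
  [2] 1101
  [3] 1111
  [4] 0101
  [5] 0111
  [6] 1101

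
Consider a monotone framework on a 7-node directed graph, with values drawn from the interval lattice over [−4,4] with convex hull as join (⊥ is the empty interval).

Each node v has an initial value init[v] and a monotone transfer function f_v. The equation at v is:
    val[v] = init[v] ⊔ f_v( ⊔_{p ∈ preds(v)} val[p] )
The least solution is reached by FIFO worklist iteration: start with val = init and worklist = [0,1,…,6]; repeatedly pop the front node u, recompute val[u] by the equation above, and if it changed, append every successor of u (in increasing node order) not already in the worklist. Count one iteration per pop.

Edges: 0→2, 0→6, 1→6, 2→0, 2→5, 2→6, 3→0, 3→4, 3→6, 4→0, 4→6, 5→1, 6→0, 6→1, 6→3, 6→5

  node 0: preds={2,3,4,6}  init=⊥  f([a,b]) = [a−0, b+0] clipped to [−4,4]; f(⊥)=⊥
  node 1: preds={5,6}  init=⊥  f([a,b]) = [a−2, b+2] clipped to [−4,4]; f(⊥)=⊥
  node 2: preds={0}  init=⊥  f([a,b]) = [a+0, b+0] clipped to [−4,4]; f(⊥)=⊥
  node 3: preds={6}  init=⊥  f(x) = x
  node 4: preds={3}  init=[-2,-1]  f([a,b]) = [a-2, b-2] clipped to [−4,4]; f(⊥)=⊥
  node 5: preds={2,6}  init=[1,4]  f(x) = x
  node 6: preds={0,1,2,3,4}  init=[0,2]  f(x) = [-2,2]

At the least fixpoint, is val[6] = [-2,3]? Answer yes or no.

no

Worklist (21 pops):
  #1 pop 0: in=[-2,2] → [-2,2] (was ⊥); enqueue []
  #2 pop 1: in=[0,4] → [-2,4] (was ⊥); enqueue []
  #3 pop 2: in=[-2,2] → [-2,2] (was ⊥); enqueue [0]
  #4 pop 3: in=[0,2] → [0,2] (was ⊥); enqueue []
  #5 pop 4: in=[0,2] → [-2,0] (was [-2,-1]); enqueue []
  #6 pop 5: in=[-2,2] → [-2,4] (was [1,4]); enqueue [1]
  #7 pop 6: in=[-2,4] → [-2,2] (was [0,2]); enqueue [3,5]
  #8 pop 0: in=[-2,2] → [-2,2] (no change)
  #9 pop 1: in=[-2,4] → [-4,4] (was [-2,4]); enqueue [6]
  #10 pop 3: in=[-2,2] → [-2,2] (was [0,2]); enqueue [0,4]
  #11 pop 5: in=[-2,2] → [-2,4] (no change)
  #12 pop 6: in=[-4,4] → [-2,2] (no change)
  #13 pop 0: in=[-2,2] → [-2,2] (no change)
  #14 pop 4: in=[-2,2] → [-4,0] (was [-2,0]); enqueue [0,6]
  #15 pop 0: in=[-4,2] → [-4,2] (was [-2,2]); enqueue [2]
  #16 pop 6: in=[-4,4] → [-2,2] (no change)
  #17 pop 2: in=[-4,2] → [-4,2] (was [-2,2]); enqueue [0,5,6]
  #18 pop 0: in=[-4,2] → [-4,2] (no change)
  #19 pop 5: in=[-4,2] → [-4,4] (was [-2,4]); enqueue [1]
  #20 pop 6: in=[-4,4] → [-2,2] (no change)
  #21 pop 1: in=[-4,4] → [-4,4] (no change)

Fixpoint:
  val[0] = [-4,2]
  val[1] = [-4,4]
  val[2] = [-4,2]
  val[3] = [-2,2]
  val[4] = [-4,0]
  val[5] = [-4,4]
  val[6] = [-2,2]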